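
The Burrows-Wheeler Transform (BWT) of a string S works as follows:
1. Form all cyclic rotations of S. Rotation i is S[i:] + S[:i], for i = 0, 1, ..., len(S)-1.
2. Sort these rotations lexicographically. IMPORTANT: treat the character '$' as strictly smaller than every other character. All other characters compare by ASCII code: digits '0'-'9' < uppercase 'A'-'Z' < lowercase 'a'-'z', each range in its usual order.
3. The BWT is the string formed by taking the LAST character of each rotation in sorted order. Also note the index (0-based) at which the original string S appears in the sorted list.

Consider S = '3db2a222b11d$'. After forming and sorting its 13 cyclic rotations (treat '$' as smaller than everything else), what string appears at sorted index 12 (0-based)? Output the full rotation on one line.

Answer: db2a222b11d$3

Derivation:
All 13 rotations (rotation i = S[i:]+S[:i]):
  rot[0] = 3db2a222b11d$
  rot[1] = db2a222b11d$3
  rot[2] = b2a222b11d$3d
  rot[3] = 2a222b11d$3db
  rot[4] = a222b11d$3db2
  rot[5] = 222b11d$3db2a
  rot[6] = 22b11d$3db2a2
  rot[7] = 2b11d$3db2a22
  rot[8] = b11d$3db2a222
  rot[9] = 11d$3db2a222b
  rot[10] = 1d$3db2a222b1
  rot[11] = d$3db2a222b11
  rot[12] = $3db2a222b11d
Sorted (with $ < everything):
  sorted[0] = $3db2a222b11d
  sorted[1] = 11d$3db2a222b
  sorted[2] = 1d$3db2a222b1
  sorted[3] = 222b11d$3db2a
  sorted[4] = 22b11d$3db2a2
  sorted[5] = 2a222b11d$3db
  sorted[6] = 2b11d$3db2a22
  sorted[7] = 3db2a222b11d$
  sorted[8] = a222b11d$3db2
  sorted[9] = b11d$3db2a222
  sorted[10] = b2a222b11d$3d
  sorted[11] = d$3db2a222b11
  sorted[12] = db2a222b11d$3
sorted[12] = db2a222b11d$3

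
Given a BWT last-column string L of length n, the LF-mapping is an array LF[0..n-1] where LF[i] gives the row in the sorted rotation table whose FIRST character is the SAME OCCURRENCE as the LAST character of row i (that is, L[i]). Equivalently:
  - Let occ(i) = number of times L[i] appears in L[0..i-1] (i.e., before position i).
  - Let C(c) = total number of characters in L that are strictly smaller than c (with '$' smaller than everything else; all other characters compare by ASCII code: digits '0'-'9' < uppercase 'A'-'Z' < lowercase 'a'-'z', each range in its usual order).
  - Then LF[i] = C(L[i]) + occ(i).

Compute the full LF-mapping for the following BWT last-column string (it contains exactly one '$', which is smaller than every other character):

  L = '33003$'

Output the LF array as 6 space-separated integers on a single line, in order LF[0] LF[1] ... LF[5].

Char counts: '$':1, '0':2, '3':3
C (first-col start): C('$')=0, C('0')=1, C('3')=3
L[0]='3': occ=0, LF[0]=C('3')+0=3+0=3
L[1]='3': occ=1, LF[1]=C('3')+1=3+1=4
L[2]='0': occ=0, LF[2]=C('0')+0=1+0=1
L[3]='0': occ=1, LF[3]=C('0')+1=1+1=2
L[4]='3': occ=2, LF[4]=C('3')+2=3+2=5
L[5]='$': occ=0, LF[5]=C('$')+0=0+0=0

Answer: 3 4 1 2 5 0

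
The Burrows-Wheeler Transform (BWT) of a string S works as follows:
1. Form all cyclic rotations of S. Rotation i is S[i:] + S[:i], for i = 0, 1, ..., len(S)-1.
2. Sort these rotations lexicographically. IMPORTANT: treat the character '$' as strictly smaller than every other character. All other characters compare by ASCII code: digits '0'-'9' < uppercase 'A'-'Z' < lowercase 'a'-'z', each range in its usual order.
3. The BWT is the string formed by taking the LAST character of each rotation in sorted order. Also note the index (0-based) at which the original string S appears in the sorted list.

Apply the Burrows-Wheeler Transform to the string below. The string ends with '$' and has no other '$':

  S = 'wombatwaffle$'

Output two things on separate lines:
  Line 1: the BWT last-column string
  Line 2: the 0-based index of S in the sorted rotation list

All 13 rotations (rotation i = S[i:]+S[:i]):
  rot[0] = wombatwaffle$
  rot[1] = ombatwaffle$w
  rot[2] = mbatwaffle$wo
  rot[3] = batwaffle$wom
  rot[4] = atwaffle$womb
  rot[5] = twaffle$womba
  rot[6] = waffle$wombat
  rot[7] = affle$wombatw
  rot[8] = ffle$wombatwa
  rot[9] = fle$wombatwaf
  rot[10] = le$wombatwaff
  rot[11] = e$wombatwaffl
  rot[12] = $wombatwaffle
Sorted (with $ < everything):
  sorted[0] = $wombatwaffle  (last char: 'e')
  sorted[1] = affle$wombatw  (last char: 'w')
  sorted[2] = atwaffle$womb  (last char: 'b')
  sorted[3] = batwaffle$wom  (last char: 'm')
  sorted[4] = e$wombatwaffl  (last char: 'l')
  sorted[5] = ffle$wombatwa  (last char: 'a')
  sorted[6] = fle$wombatwaf  (last char: 'f')
  sorted[7] = le$wombatwaff  (last char: 'f')
  sorted[8] = mbatwaffle$wo  (last char: 'o')
  sorted[9] = ombatwaffle$w  (last char: 'w')
  sorted[10] = twaffle$womba  (last char: 'a')
  sorted[11] = waffle$wombat  (last char: 't')
  sorted[12] = wombatwaffle$  (last char: '$')
Last column: ewbmlaffowat$
Original string S is at sorted index 12

Answer: ewbmlaffowat$
12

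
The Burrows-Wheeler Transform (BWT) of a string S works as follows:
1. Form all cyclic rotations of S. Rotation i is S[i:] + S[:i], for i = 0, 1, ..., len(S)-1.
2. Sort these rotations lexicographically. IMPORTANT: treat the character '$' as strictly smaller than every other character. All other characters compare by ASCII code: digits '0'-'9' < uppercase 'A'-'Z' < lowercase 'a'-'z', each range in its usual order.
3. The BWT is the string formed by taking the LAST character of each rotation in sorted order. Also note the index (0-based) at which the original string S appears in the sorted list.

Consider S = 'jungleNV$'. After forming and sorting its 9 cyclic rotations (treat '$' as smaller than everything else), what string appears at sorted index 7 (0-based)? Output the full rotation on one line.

Answer: ngleNV$ju

Derivation:
All 9 rotations (rotation i = S[i:]+S[:i]):
  rot[0] = jungleNV$
  rot[1] = ungleNV$j
  rot[2] = ngleNV$ju
  rot[3] = gleNV$jun
  rot[4] = leNV$jung
  rot[5] = eNV$jungl
  rot[6] = NV$jungle
  rot[7] = V$jungleN
  rot[8] = $jungleNV
Sorted (with $ < everything):
  sorted[0] = $jungleNV
  sorted[1] = NV$jungle
  sorted[2] = V$jungleN
  sorted[3] = eNV$jungl
  sorted[4] = gleNV$jun
  sorted[5] = jungleNV$
  sorted[6] = leNV$jung
  sorted[7] = ngleNV$ju
  sorted[8] = ungleNV$j
sorted[7] = ngleNV$ju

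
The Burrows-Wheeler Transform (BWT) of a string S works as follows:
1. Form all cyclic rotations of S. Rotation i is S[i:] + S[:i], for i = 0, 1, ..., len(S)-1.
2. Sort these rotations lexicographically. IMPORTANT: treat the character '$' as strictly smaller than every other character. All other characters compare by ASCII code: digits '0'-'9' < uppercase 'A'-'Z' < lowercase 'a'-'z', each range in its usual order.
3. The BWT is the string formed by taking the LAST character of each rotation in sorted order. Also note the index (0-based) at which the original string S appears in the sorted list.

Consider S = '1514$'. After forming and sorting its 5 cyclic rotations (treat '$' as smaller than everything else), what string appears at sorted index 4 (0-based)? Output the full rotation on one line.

All 5 rotations (rotation i = S[i:]+S[:i]):
  rot[0] = 1514$
  rot[1] = 514$1
  rot[2] = 14$15
  rot[3] = 4$151
  rot[4] = $1514
Sorted (with $ < everything):
  sorted[0] = $1514
  sorted[1] = 14$15
  sorted[2] = 1514$
  sorted[3] = 4$151
  sorted[4] = 514$1
sorted[4] = 514$1

Answer: 514$1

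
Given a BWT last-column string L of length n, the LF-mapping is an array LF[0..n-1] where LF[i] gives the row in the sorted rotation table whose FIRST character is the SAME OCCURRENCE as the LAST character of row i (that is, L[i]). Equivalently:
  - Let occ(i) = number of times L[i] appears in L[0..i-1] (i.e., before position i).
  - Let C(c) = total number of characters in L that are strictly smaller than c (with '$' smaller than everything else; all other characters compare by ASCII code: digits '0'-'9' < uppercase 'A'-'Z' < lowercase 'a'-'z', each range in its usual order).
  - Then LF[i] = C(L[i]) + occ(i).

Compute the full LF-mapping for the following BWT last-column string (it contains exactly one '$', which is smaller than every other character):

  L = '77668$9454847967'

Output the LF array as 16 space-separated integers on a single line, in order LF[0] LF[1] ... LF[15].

Char counts: '$':1, '4':3, '5':1, '6':3, '7':4, '8':2, '9':2
C (first-col start): C('$')=0, C('4')=1, C('5')=4, C('6')=5, C('7')=8, C('8')=12, C('9')=14
L[0]='7': occ=0, LF[0]=C('7')+0=8+0=8
L[1]='7': occ=1, LF[1]=C('7')+1=8+1=9
L[2]='6': occ=0, LF[2]=C('6')+0=5+0=5
L[3]='6': occ=1, LF[3]=C('6')+1=5+1=6
L[4]='8': occ=0, LF[4]=C('8')+0=12+0=12
L[5]='$': occ=0, LF[5]=C('$')+0=0+0=0
L[6]='9': occ=0, LF[6]=C('9')+0=14+0=14
L[7]='4': occ=0, LF[7]=C('4')+0=1+0=1
L[8]='5': occ=0, LF[8]=C('5')+0=4+0=4
L[9]='4': occ=1, LF[9]=C('4')+1=1+1=2
L[10]='8': occ=1, LF[10]=C('8')+1=12+1=13
L[11]='4': occ=2, LF[11]=C('4')+2=1+2=3
L[12]='7': occ=2, LF[12]=C('7')+2=8+2=10
L[13]='9': occ=1, LF[13]=C('9')+1=14+1=15
L[14]='6': occ=2, LF[14]=C('6')+2=5+2=7
L[15]='7': occ=3, LF[15]=C('7')+3=8+3=11

Answer: 8 9 5 6 12 0 14 1 4 2 13 3 10 15 7 11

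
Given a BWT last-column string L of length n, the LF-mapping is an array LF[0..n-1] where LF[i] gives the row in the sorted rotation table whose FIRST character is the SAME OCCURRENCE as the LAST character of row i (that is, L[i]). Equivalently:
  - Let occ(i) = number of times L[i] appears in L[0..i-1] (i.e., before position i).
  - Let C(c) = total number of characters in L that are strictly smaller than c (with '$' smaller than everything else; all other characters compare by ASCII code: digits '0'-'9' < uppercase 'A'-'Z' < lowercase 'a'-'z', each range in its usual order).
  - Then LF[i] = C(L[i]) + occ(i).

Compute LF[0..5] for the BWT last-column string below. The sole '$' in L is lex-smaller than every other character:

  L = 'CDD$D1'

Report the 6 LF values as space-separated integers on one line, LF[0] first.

Char counts: '$':1, '1':1, 'C':1, 'D':3
C (first-col start): C('$')=0, C('1')=1, C('C')=2, C('D')=3
L[0]='C': occ=0, LF[0]=C('C')+0=2+0=2
L[1]='D': occ=0, LF[1]=C('D')+0=3+0=3
L[2]='D': occ=1, LF[2]=C('D')+1=3+1=4
L[3]='$': occ=0, LF[3]=C('$')+0=0+0=0
L[4]='D': occ=2, LF[4]=C('D')+2=3+2=5
L[5]='1': occ=0, LF[5]=C('1')+0=1+0=1

Answer: 2 3 4 0 5 1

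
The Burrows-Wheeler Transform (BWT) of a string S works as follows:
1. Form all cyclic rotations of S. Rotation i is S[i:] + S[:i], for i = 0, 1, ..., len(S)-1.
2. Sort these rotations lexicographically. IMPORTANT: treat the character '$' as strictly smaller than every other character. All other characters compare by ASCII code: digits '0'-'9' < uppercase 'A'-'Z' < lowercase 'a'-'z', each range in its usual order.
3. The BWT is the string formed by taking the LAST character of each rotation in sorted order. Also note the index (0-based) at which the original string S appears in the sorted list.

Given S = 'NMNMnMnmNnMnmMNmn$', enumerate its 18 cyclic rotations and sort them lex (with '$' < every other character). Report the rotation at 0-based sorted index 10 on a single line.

Answer: mMNmn$NMNMnMnmNnMn

Derivation:
All 18 rotations (rotation i = S[i:]+S[:i]):
  rot[0] = NMNMnMnmNnMnmMNmn$
  rot[1] = MNMnMnmNnMnmMNmn$N
  rot[2] = NMnMnmNnMnmMNmn$NM
  rot[3] = MnMnmNnMnmMNmn$NMN
  rot[4] = nMnmNnMnmMNmn$NMNM
  rot[5] = MnmNnMnmMNmn$NMNMn
  rot[6] = nmNnMnmMNmn$NMNMnM
  rot[7] = mNnMnmMNmn$NMNMnMn
  rot[8] = NnMnmMNmn$NMNMnMnm
  rot[9] = nMnmMNmn$NMNMnMnmN
  rot[10] = MnmMNmn$NMNMnMnmNn
  rot[11] = nmMNmn$NMNMnMnmNnM
  rot[12] = mMNmn$NMNMnMnmNnMn
  rot[13] = MNmn$NMNMnMnmNnMnm
  rot[14] = Nmn$NMNMnMnmNnMnmM
  rot[15] = mn$NMNMnMnmNnMnmMN
  rot[16] = n$NMNMnMnmNnMnmMNm
  rot[17] = $NMNMnMnmNnMnmMNmn
Sorted (with $ < everything):
  sorted[0] = $NMNMnMnmNnMnmMNmn
  sorted[1] = MNMnMnmNnMnmMNmn$N
  sorted[2] = MNmn$NMNMnMnmNnMnm
  sorted[3] = MnMnmNnMnmMNmn$NMN
  sorted[4] = MnmMNmn$NMNMnMnmNn
  sorted[5] = MnmNnMnmMNmn$NMNMn
  sorted[6] = NMNMnMnmNnMnmMNmn$
  sorted[7] = NMnMnmNnMnmMNmn$NM
  sorted[8] = Nmn$NMNMnMnmNnMnmM
  sorted[9] = NnMnmMNmn$NMNMnMnm
  sorted[10] = mMNmn$NMNMnMnmNnMn
  sorted[11] = mNnMnmMNmn$NMNMnMn
  sorted[12] = mn$NMNMnMnmNnMnmMN
  sorted[13] = n$NMNMnMnmNnMnmMNm
  sorted[14] = nMnmMNmn$NMNMnMnmN
  sorted[15] = nMnmNnMnmMNmn$NMNM
  sorted[16] = nmMNmn$NMNMnMnmNnM
  sorted[17] = nmNnMnmMNmn$NMNMnM
sorted[10] = mMNmn$NMNMnMnmNnMn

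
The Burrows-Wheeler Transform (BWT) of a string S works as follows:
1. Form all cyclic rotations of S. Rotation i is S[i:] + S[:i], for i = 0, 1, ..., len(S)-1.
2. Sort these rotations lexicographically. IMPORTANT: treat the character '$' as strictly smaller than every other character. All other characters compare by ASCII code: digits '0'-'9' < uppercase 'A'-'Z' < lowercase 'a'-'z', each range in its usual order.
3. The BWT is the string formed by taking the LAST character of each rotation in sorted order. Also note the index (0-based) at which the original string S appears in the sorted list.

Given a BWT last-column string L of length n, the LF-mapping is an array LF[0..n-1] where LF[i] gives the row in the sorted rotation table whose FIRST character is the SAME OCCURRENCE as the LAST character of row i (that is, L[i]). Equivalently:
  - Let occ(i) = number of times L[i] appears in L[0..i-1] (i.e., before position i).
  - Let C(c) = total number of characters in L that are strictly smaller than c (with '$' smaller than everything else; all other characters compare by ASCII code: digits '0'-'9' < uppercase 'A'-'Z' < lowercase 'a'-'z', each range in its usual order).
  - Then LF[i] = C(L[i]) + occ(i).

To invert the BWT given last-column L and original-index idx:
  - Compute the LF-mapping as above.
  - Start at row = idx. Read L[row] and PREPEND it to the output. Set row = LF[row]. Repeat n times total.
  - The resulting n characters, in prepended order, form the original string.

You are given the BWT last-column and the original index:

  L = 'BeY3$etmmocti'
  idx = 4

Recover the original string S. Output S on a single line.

Answer: committee3YB$

Derivation:
LF mapping: 2 5 3 1 0 6 11 8 9 10 4 12 7
Walk LF starting at row 4, prepending L[row]:
  step 1: row=4, L[4]='$', prepend. Next row=LF[4]=0
  step 2: row=0, L[0]='B', prepend. Next row=LF[0]=2
  step 3: row=2, L[2]='Y', prepend. Next row=LF[2]=3
  step 4: row=3, L[3]='3', prepend. Next row=LF[3]=1
  step 5: row=1, L[1]='e', prepend. Next row=LF[1]=5
  step 6: row=5, L[5]='e', prepend. Next row=LF[5]=6
  step 7: row=6, L[6]='t', prepend. Next row=LF[6]=11
  step 8: row=11, L[11]='t', prepend. Next row=LF[11]=12
  step 9: row=12, L[12]='i', prepend. Next row=LF[12]=7
  step 10: row=7, L[7]='m', prepend. Next row=LF[7]=8
  step 11: row=8, L[8]='m', prepend. Next row=LF[8]=9
  step 12: row=9, L[9]='o', prepend. Next row=LF[9]=10
  step 13: row=10, L[10]='c', prepend. Next row=LF[10]=4
Reversed output: committee3YB$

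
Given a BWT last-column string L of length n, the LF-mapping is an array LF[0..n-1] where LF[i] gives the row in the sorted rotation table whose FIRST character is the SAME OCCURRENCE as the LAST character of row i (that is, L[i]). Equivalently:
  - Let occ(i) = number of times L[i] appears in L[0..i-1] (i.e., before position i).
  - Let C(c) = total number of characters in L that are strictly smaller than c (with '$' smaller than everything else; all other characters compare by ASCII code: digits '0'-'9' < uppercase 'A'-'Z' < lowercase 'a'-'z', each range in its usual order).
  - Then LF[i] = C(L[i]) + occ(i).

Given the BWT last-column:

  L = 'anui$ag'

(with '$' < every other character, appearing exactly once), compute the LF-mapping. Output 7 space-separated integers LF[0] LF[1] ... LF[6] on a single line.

Char counts: '$':1, 'a':2, 'g':1, 'i':1, 'n':1, 'u':1
C (first-col start): C('$')=0, C('a')=1, C('g')=3, C('i')=4, C('n')=5, C('u')=6
L[0]='a': occ=0, LF[0]=C('a')+0=1+0=1
L[1]='n': occ=0, LF[1]=C('n')+0=5+0=5
L[2]='u': occ=0, LF[2]=C('u')+0=6+0=6
L[3]='i': occ=0, LF[3]=C('i')+0=4+0=4
L[4]='$': occ=0, LF[4]=C('$')+0=0+0=0
L[5]='a': occ=1, LF[5]=C('a')+1=1+1=2
L[6]='g': occ=0, LF[6]=C('g')+0=3+0=3

Answer: 1 5 6 4 0 2 3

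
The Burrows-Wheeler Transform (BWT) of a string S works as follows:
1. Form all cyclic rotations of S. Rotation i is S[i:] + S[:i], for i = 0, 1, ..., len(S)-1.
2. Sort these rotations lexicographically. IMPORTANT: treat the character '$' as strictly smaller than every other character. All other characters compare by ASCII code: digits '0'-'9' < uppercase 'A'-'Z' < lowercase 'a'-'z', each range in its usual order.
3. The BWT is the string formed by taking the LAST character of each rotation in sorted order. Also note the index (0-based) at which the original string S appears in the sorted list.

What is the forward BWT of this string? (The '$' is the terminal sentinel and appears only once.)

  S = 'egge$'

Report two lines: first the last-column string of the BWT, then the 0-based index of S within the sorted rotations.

All 5 rotations (rotation i = S[i:]+S[:i]):
  rot[0] = egge$
  rot[1] = gge$e
  rot[2] = ge$eg
  rot[3] = e$egg
  rot[4] = $egge
Sorted (with $ < everything):
  sorted[0] = $egge  (last char: 'e')
  sorted[1] = e$egg  (last char: 'g')
  sorted[2] = egge$  (last char: '$')
  sorted[3] = ge$eg  (last char: 'g')
  sorted[4] = gge$e  (last char: 'e')
Last column: eg$ge
Original string S is at sorted index 2

Answer: eg$ge
2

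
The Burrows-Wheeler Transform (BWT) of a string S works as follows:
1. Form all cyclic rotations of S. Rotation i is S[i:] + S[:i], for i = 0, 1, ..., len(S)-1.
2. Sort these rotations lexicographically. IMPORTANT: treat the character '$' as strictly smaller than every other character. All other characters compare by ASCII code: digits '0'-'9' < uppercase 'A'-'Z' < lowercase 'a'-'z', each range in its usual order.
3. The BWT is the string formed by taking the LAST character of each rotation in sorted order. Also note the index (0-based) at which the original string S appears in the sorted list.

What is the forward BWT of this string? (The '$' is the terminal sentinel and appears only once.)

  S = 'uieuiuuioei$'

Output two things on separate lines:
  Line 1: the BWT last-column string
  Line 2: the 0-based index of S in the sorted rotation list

All 12 rotations (rotation i = S[i:]+S[:i]):
  rot[0] = uieuiuuioei$
  rot[1] = ieuiuuioei$u
  rot[2] = euiuuioei$ui
  rot[3] = uiuuioei$uie
  rot[4] = iuuioei$uieu
  rot[5] = uuioei$uieui
  rot[6] = uioei$uieuiu
  rot[7] = ioei$uieuiuu
  rot[8] = oei$uieuiuui
  rot[9] = ei$uieuiuuio
  rot[10] = i$uieuiuuioe
  rot[11] = $uieuiuuioei
Sorted (with $ < everything):
  sorted[0] = $uieuiuuioei  (last char: 'i')
  sorted[1] = ei$uieuiuuio  (last char: 'o')
  sorted[2] = euiuuioei$ui  (last char: 'i')
  sorted[3] = i$uieuiuuioe  (last char: 'e')
  sorted[4] = ieuiuuioei$u  (last char: 'u')
  sorted[5] = ioei$uieuiuu  (last char: 'u')
  sorted[6] = iuuioei$uieu  (last char: 'u')
  sorted[7] = oei$uieuiuui  (last char: 'i')
  sorted[8] = uieuiuuioei$  (last char: '$')
  sorted[9] = uioei$uieuiu  (last char: 'u')
  sorted[10] = uiuuioei$uie  (last char: 'e')
  sorted[11] = uuioei$uieui  (last char: 'i')
Last column: ioieuuui$uei
Original string S is at sorted index 8

Answer: ioieuuui$uei
8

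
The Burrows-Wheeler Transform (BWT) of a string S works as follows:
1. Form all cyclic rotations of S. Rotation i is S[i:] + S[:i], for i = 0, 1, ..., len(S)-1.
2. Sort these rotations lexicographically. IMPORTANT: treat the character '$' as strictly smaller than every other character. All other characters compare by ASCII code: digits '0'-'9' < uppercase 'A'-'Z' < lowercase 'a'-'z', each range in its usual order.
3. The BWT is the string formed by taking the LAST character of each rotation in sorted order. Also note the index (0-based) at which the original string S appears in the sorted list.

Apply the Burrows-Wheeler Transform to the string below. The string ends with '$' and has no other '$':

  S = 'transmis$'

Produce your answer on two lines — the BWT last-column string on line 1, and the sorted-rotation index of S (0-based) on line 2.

Answer: srmsatin$
8

Derivation:
All 9 rotations (rotation i = S[i:]+S[:i]):
  rot[0] = transmis$
  rot[1] = ransmis$t
  rot[2] = ansmis$tr
  rot[3] = nsmis$tra
  rot[4] = smis$tran
  rot[5] = mis$trans
  rot[6] = is$transm
  rot[7] = s$transmi
  rot[8] = $transmis
Sorted (with $ < everything):
  sorted[0] = $transmis  (last char: 's')
  sorted[1] = ansmis$tr  (last char: 'r')
  sorted[2] = is$transm  (last char: 'm')
  sorted[3] = mis$trans  (last char: 's')
  sorted[4] = nsmis$tra  (last char: 'a')
  sorted[5] = ransmis$t  (last char: 't')
  sorted[6] = s$transmi  (last char: 'i')
  sorted[7] = smis$tran  (last char: 'n')
  sorted[8] = transmis$  (last char: '$')
Last column: srmsatin$
Original string S is at sorted index 8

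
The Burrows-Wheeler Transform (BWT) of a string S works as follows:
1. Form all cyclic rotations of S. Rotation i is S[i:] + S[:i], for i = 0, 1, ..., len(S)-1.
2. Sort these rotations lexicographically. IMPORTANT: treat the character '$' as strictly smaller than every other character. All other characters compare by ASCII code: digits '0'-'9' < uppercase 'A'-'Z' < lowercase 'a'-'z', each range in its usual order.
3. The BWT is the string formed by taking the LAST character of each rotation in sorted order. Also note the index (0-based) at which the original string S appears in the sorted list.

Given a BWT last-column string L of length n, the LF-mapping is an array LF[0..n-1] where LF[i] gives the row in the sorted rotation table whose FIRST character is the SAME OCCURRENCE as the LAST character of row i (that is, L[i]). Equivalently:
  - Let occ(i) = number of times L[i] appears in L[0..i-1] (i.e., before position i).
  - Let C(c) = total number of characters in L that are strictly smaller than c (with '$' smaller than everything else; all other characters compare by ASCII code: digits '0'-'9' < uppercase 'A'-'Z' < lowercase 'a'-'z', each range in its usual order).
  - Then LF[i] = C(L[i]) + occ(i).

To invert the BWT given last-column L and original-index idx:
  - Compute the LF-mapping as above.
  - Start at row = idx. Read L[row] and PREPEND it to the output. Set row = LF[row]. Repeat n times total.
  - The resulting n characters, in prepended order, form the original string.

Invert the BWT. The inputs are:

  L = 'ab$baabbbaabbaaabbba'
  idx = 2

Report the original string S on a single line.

Answer: aaabbbbbabababbaaba$

Derivation:
LF mapping: 1 10 0 11 2 3 12 13 14 4 5 15 16 6 7 8 17 18 19 9
Walk LF starting at row 2, prepending L[row]:
  step 1: row=2, L[2]='$', prepend. Next row=LF[2]=0
  step 2: row=0, L[0]='a', prepend. Next row=LF[0]=1
  step 3: row=1, L[1]='b', prepend. Next row=LF[1]=10
  step 4: row=10, L[10]='a', prepend. Next row=LF[10]=5
  step 5: row=5, L[5]='a', prepend. Next row=LF[5]=3
  step 6: row=3, L[3]='b', prepend. Next row=LF[3]=11
  step 7: row=11, L[11]='b', prepend. Next row=LF[11]=15
  step 8: row=15, L[15]='a', prepend. Next row=LF[15]=8
  step 9: row=8, L[8]='b', prepend. Next row=LF[8]=14
  step 10: row=14, L[14]='a', prepend. Next row=LF[14]=7
  step 11: row=7, L[7]='b', prepend. Next row=LF[7]=13
  step 12: row=13, L[13]='a', prepend. Next row=LF[13]=6
  step 13: row=6, L[6]='b', prepend. Next row=LF[6]=12
  step 14: row=12, L[12]='b', prepend. Next row=LF[12]=16
  step 15: row=16, L[16]='b', prepend. Next row=LF[16]=17
  step 16: row=17, L[17]='b', prepend. Next row=LF[17]=18
  step 17: row=18, L[18]='b', prepend. Next row=LF[18]=19
  step 18: row=19, L[19]='a', prepend. Next row=LF[19]=9
  step 19: row=9, L[9]='a', prepend. Next row=LF[9]=4
  step 20: row=4, L[4]='a', prepend. Next row=LF[4]=2
Reversed output: aaabbbbbabababbaaba$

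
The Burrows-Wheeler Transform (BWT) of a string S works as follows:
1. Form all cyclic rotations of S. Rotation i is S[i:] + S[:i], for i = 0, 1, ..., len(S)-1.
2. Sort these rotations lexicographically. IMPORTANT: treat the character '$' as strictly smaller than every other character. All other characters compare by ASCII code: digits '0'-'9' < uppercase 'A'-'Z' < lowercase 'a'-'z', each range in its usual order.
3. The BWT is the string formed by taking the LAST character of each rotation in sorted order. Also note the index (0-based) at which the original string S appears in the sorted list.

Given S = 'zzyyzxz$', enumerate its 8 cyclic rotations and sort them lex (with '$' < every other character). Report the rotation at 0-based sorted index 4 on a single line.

Answer: z$zzyyzx

Derivation:
All 8 rotations (rotation i = S[i:]+S[:i]):
  rot[0] = zzyyzxz$
  rot[1] = zyyzxz$z
  rot[2] = yyzxz$zz
  rot[3] = yzxz$zzy
  rot[4] = zxz$zzyy
  rot[5] = xz$zzyyz
  rot[6] = z$zzyyzx
  rot[7] = $zzyyzxz
Sorted (with $ < everything):
  sorted[0] = $zzyyzxz
  sorted[1] = xz$zzyyz
  sorted[2] = yyzxz$zz
  sorted[3] = yzxz$zzy
  sorted[4] = z$zzyyzx
  sorted[5] = zxz$zzyy
  sorted[6] = zyyzxz$z
  sorted[7] = zzyyzxz$
sorted[4] = z$zzyyzx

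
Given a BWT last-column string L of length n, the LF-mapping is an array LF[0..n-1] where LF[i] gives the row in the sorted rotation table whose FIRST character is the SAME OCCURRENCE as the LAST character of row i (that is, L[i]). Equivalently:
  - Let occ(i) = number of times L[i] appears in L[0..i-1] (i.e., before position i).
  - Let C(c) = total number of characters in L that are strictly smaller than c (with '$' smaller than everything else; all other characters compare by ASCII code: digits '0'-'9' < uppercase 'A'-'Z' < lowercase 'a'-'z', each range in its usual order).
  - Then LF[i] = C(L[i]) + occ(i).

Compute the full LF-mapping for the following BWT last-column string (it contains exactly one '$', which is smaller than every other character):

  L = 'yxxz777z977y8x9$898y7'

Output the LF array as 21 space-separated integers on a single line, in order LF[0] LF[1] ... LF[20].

Answer: 16 13 14 19 1 2 3 20 10 4 5 17 7 15 11 0 8 12 9 18 6

Derivation:
Char counts: '$':1, '7':6, '8':3, '9':3, 'x':3, 'y':3, 'z':2
C (first-col start): C('$')=0, C('7')=1, C('8')=7, C('9')=10, C('x')=13, C('y')=16, C('z')=19
L[0]='y': occ=0, LF[0]=C('y')+0=16+0=16
L[1]='x': occ=0, LF[1]=C('x')+0=13+0=13
L[2]='x': occ=1, LF[2]=C('x')+1=13+1=14
L[3]='z': occ=0, LF[3]=C('z')+0=19+0=19
L[4]='7': occ=0, LF[4]=C('7')+0=1+0=1
L[5]='7': occ=1, LF[5]=C('7')+1=1+1=2
L[6]='7': occ=2, LF[6]=C('7')+2=1+2=3
L[7]='z': occ=1, LF[7]=C('z')+1=19+1=20
L[8]='9': occ=0, LF[8]=C('9')+0=10+0=10
L[9]='7': occ=3, LF[9]=C('7')+3=1+3=4
L[10]='7': occ=4, LF[10]=C('7')+4=1+4=5
L[11]='y': occ=1, LF[11]=C('y')+1=16+1=17
L[12]='8': occ=0, LF[12]=C('8')+0=7+0=7
L[13]='x': occ=2, LF[13]=C('x')+2=13+2=15
L[14]='9': occ=1, LF[14]=C('9')+1=10+1=11
L[15]='$': occ=0, LF[15]=C('$')+0=0+0=0
L[16]='8': occ=1, LF[16]=C('8')+1=7+1=8
L[17]='9': occ=2, LF[17]=C('9')+2=10+2=12
L[18]='8': occ=2, LF[18]=C('8')+2=7+2=9
L[19]='y': occ=2, LF[19]=C('y')+2=16+2=18
L[20]='7': occ=5, LF[20]=C('7')+5=1+5=6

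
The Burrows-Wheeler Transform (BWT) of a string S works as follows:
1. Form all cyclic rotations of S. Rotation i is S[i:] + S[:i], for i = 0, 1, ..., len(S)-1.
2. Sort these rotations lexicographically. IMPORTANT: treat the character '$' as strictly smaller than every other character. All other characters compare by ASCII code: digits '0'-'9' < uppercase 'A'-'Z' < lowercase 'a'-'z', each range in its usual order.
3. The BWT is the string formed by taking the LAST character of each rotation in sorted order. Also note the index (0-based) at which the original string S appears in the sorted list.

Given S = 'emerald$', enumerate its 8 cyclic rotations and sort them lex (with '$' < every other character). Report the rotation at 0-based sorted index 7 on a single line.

Answer: rald$eme

Derivation:
All 8 rotations (rotation i = S[i:]+S[:i]):
  rot[0] = emerald$
  rot[1] = merald$e
  rot[2] = erald$em
  rot[3] = rald$eme
  rot[4] = ald$emer
  rot[5] = ld$emera
  rot[6] = d$emeral
  rot[7] = $emerald
Sorted (with $ < everything):
  sorted[0] = $emerald
  sorted[1] = ald$emer
  sorted[2] = d$emeral
  sorted[3] = emerald$
  sorted[4] = erald$em
  sorted[5] = ld$emera
  sorted[6] = merald$e
  sorted[7] = rald$eme
sorted[7] = rald$eme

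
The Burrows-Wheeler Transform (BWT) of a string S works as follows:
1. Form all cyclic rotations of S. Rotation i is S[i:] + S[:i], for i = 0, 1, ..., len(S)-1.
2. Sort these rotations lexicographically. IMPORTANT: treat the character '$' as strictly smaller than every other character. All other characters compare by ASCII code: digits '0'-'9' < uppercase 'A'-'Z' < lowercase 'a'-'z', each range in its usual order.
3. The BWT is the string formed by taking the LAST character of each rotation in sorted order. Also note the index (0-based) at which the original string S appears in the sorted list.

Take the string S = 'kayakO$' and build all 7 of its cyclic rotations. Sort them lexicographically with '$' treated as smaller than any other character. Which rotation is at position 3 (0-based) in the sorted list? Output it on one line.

All 7 rotations (rotation i = S[i:]+S[:i]):
  rot[0] = kayakO$
  rot[1] = ayakO$k
  rot[2] = yakO$ka
  rot[3] = akO$kay
  rot[4] = kO$kaya
  rot[5] = O$kayak
  rot[6] = $kayakO
Sorted (with $ < everything):
  sorted[0] = $kayakO
  sorted[1] = O$kayak
  sorted[2] = akO$kay
  sorted[3] = ayakO$k
  sorted[4] = kO$kaya
  sorted[5] = kayakO$
  sorted[6] = yakO$ka
sorted[3] = ayakO$k

Answer: ayakO$k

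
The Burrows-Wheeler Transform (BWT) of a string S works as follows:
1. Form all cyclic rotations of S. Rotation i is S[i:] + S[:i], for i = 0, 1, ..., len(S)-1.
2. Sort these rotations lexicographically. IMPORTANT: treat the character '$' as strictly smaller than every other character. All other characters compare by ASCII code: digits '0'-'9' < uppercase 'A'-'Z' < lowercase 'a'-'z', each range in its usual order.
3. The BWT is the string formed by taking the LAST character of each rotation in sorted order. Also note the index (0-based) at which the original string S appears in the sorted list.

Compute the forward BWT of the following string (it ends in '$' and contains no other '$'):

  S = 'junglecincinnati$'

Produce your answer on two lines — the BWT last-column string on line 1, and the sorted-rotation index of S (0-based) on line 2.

Answer: inenlntcc$gniuiaj
9

Derivation:
All 17 rotations (rotation i = S[i:]+S[:i]):
  rot[0] = junglecincinnati$
  rot[1] = unglecincinnati$j
  rot[2] = nglecincinnati$ju
  rot[3] = glecincinnati$jun
  rot[4] = lecincinnati$jung
  rot[5] = ecincinnati$jungl
  rot[6] = cincinnati$jungle
  rot[7] = incinnati$junglec
  rot[8] = ncinnati$jungleci
  rot[9] = cinnati$junglecin
  rot[10] = innati$junglecinc
  rot[11] = nnati$junglecinci
  rot[12] = nati$junglecincin
  rot[13] = ati$junglecincinn
  rot[14] = ti$junglecincinna
  rot[15] = i$junglecincinnat
  rot[16] = $junglecincinnati
Sorted (with $ < everything):
  sorted[0] = $junglecincinnati  (last char: 'i')
  sorted[1] = ati$junglecincinn  (last char: 'n')
  sorted[2] = cincinnati$jungle  (last char: 'e')
  sorted[3] = cinnati$junglecin  (last char: 'n')
  sorted[4] = ecincinnati$jungl  (last char: 'l')
  sorted[5] = glecincinnati$jun  (last char: 'n')
  sorted[6] = i$junglecincinnat  (last char: 't')
  sorted[7] = incinnati$junglec  (last char: 'c')
  sorted[8] = innati$junglecinc  (last char: 'c')
  sorted[9] = junglecincinnati$  (last char: '$')
  sorted[10] = lecincinnati$jung  (last char: 'g')
  sorted[11] = nati$junglecincin  (last char: 'n')
  sorted[12] = ncinnati$jungleci  (last char: 'i')
  sorted[13] = nglecincinnati$ju  (last char: 'u')
  sorted[14] = nnati$junglecinci  (last char: 'i')
  sorted[15] = ti$junglecincinna  (last char: 'a')
  sorted[16] = unglecincinnati$j  (last char: 'j')
Last column: inenlntcc$gniuiaj
Original string S is at sorted index 9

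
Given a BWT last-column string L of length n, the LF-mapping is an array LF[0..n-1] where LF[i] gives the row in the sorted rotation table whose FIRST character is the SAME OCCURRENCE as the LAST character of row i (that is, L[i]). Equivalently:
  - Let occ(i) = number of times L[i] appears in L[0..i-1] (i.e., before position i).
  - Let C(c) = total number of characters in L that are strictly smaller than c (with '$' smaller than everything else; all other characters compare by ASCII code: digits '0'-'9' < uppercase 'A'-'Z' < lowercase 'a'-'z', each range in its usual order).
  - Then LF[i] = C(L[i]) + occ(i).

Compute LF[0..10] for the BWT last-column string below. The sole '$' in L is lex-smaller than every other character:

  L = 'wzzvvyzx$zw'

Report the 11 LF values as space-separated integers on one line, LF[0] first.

Answer: 3 7 8 1 2 6 9 5 0 10 4

Derivation:
Char counts: '$':1, 'v':2, 'w':2, 'x':1, 'y':1, 'z':4
C (first-col start): C('$')=0, C('v')=1, C('w')=3, C('x')=5, C('y')=6, C('z')=7
L[0]='w': occ=0, LF[0]=C('w')+0=3+0=3
L[1]='z': occ=0, LF[1]=C('z')+0=7+0=7
L[2]='z': occ=1, LF[2]=C('z')+1=7+1=8
L[3]='v': occ=0, LF[3]=C('v')+0=1+0=1
L[4]='v': occ=1, LF[4]=C('v')+1=1+1=2
L[5]='y': occ=0, LF[5]=C('y')+0=6+0=6
L[6]='z': occ=2, LF[6]=C('z')+2=7+2=9
L[7]='x': occ=0, LF[7]=C('x')+0=5+0=5
L[8]='$': occ=0, LF[8]=C('$')+0=0+0=0
L[9]='z': occ=3, LF[9]=C('z')+3=7+3=10
L[10]='w': occ=1, LF[10]=C('w')+1=3+1=4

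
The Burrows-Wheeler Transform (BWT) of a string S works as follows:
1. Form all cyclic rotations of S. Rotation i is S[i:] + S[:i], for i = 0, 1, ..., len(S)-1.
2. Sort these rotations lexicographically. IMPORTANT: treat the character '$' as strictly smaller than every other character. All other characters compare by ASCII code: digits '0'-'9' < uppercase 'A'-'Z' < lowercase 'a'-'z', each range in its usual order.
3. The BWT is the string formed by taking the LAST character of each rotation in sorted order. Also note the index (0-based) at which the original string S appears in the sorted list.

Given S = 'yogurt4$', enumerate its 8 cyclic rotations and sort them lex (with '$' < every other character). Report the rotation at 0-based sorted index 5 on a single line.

Answer: t4$yogur

Derivation:
All 8 rotations (rotation i = S[i:]+S[:i]):
  rot[0] = yogurt4$
  rot[1] = ogurt4$y
  rot[2] = gurt4$yo
  rot[3] = urt4$yog
  rot[4] = rt4$yogu
  rot[5] = t4$yogur
  rot[6] = 4$yogurt
  rot[7] = $yogurt4
Sorted (with $ < everything):
  sorted[0] = $yogurt4
  sorted[1] = 4$yogurt
  sorted[2] = gurt4$yo
  sorted[3] = ogurt4$y
  sorted[4] = rt4$yogu
  sorted[5] = t4$yogur
  sorted[6] = urt4$yog
  sorted[7] = yogurt4$
sorted[5] = t4$yogur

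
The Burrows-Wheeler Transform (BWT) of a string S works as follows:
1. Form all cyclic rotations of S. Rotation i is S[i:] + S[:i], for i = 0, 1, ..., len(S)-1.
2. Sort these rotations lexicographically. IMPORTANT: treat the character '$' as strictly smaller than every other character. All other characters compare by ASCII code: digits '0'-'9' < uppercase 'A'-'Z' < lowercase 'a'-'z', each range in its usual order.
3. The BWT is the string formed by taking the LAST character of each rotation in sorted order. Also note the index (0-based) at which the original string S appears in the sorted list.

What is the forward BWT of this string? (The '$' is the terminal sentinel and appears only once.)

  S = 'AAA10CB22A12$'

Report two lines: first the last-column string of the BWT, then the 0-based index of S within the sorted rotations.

All 13 rotations (rotation i = S[i:]+S[:i]):
  rot[0] = AAA10CB22A12$
  rot[1] = AA10CB22A12$A
  rot[2] = A10CB22A12$AA
  rot[3] = 10CB22A12$AAA
  rot[4] = 0CB22A12$AAA1
  rot[5] = CB22A12$AAA10
  rot[6] = B22A12$AAA10C
  rot[7] = 22A12$AAA10CB
  rot[8] = 2A12$AAA10CB2
  rot[9] = A12$AAA10CB22
  rot[10] = 12$AAA10CB22A
  rot[11] = 2$AAA10CB22A1
  rot[12] = $AAA10CB22A12
Sorted (with $ < everything):
  sorted[0] = $AAA10CB22A12  (last char: '2')
  sorted[1] = 0CB22A12$AAA1  (last char: '1')
  sorted[2] = 10CB22A12$AAA  (last char: 'A')
  sorted[3] = 12$AAA10CB22A  (last char: 'A')
  sorted[4] = 2$AAA10CB22A1  (last char: '1')
  sorted[5] = 22A12$AAA10CB  (last char: 'B')
  sorted[6] = 2A12$AAA10CB2  (last char: '2')
  sorted[7] = A10CB22A12$AA  (last char: 'A')
  sorted[8] = A12$AAA10CB22  (last char: '2')
  sorted[9] = AA10CB22A12$A  (last char: 'A')
  sorted[10] = AAA10CB22A12$  (last char: '$')
  sorted[11] = B22A12$AAA10C  (last char: 'C')
  sorted[12] = CB22A12$AAA10  (last char: '0')
Last column: 21AA1B2A2A$C0
Original string S is at sorted index 10

Answer: 21AA1B2A2A$C0
10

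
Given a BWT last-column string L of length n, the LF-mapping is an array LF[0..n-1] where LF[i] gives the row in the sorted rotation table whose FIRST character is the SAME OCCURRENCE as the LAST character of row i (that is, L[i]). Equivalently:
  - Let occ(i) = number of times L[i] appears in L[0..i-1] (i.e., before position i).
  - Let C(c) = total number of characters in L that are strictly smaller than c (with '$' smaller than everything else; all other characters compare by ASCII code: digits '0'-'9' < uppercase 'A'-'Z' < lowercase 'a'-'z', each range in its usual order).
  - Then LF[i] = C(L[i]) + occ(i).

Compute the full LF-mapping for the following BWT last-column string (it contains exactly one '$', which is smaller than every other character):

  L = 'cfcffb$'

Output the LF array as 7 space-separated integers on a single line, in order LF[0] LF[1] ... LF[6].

Char counts: '$':1, 'b':1, 'c':2, 'f':3
C (first-col start): C('$')=0, C('b')=1, C('c')=2, C('f')=4
L[0]='c': occ=0, LF[0]=C('c')+0=2+0=2
L[1]='f': occ=0, LF[1]=C('f')+0=4+0=4
L[2]='c': occ=1, LF[2]=C('c')+1=2+1=3
L[3]='f': occ=1, LF[3]=C('f')+1=4+1=5
L[4]='f': occ=2, LF[4]=C('f')+2=4+2=6
L[5]='b': occ=0, LF[5]=C('b')+0=1+0=1
L[6]='$': occ=0, LF[6]=C('$')+0=0+0=0

Answer: 2 4 3 5 6 1 0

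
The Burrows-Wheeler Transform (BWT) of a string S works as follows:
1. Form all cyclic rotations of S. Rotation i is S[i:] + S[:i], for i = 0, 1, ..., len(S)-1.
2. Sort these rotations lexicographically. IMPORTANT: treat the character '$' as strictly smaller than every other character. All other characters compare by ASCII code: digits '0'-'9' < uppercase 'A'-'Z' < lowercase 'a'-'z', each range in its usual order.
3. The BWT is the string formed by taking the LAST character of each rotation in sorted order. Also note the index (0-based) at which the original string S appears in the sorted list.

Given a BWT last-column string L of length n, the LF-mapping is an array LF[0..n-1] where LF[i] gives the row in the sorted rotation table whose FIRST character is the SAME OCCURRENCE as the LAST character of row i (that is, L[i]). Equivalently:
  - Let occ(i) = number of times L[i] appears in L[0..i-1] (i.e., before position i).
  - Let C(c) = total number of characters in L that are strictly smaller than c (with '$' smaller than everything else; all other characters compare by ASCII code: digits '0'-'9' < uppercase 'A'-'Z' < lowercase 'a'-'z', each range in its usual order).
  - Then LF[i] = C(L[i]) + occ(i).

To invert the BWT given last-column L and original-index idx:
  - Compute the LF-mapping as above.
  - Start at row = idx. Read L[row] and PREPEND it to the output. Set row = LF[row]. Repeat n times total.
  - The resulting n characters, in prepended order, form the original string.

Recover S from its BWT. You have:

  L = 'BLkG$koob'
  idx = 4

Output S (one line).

LF mapping: 1 3 5 2 0 6 7 8 4
Walk LF starting at row 4, prepending L[row]:
  step 1: row=4, L[4]='$', prepend. Next row=LF[4]=0
  step 2: row=0, L[0]='B', prepend. Next row=LF[0]=1
  step 3: row=1, L[1]='L', prepend. Next row=LF[1]=3
  step 4: row=3, L[3]='G', prepend. Next row=LF[3]=2
  step 5: row=2, L[2]='k', prepend. Next row=LF[2]=5
  step 6: row=5, L[5]='k', prepend. Next row=LF[5]=6
  step 7: row=6, L[6]='o', prepend. Next row=LF[6]=7
  step 8: row=7, L[7]='o', prepend. Next row=LF[7]=8
  step 9: row=8, L[8]='b', prepend. Next row=LF[8]=4
Reversed output: bookkGLB$

Answer: bookkGLB$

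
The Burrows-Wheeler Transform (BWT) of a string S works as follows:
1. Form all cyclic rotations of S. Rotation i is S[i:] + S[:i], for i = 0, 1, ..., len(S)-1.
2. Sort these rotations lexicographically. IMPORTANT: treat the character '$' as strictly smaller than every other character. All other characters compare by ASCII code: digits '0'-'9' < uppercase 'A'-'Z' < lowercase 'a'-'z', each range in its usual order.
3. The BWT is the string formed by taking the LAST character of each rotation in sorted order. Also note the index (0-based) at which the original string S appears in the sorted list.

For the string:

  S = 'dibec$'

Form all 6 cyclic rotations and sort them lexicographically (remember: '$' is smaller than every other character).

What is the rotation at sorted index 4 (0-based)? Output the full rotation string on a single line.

All 6 rotations (rotation i = S[i:]+S[:i]):
  rot[0] = dibec$
  rot[1] = ibec$d
  rot[2] = bec$di
  rot[3] = ec$dib
  rot[4] = c$dibe
  rot[5] = $dibec
Sorted (with $ < everything):
  sorted[0] = $dibec
  sorted[1] = bec$di
  sorted[2] = c$dibe
  sorted[3] = dibec$
  sorted[4] = ec$dib
  sorted[5] = ibec$d
sorted[4] = ec$dib

Answer: ec$dib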